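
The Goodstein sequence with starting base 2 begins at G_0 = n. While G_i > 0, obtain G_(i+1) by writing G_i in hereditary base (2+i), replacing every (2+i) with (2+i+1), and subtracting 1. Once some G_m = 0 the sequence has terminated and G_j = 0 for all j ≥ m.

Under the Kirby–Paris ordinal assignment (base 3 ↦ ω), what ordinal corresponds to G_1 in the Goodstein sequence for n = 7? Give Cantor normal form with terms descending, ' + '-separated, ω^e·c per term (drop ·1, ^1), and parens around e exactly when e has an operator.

base 2: 7 = 2^2 + 2 + 1; at 3: 3^3 + 3 + 1 = 31; next = 30
base 3: 30 = 3^3 + 3; at 4: 4^4 + 4 = 260; next = 259

ω^ω + ω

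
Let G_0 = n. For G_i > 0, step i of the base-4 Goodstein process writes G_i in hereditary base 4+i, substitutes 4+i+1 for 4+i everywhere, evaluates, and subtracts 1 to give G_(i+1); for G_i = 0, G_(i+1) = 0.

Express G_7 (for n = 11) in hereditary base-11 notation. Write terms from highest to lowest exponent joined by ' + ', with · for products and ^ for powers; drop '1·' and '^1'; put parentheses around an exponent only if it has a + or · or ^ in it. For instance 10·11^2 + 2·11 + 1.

(0) 11|_4 = 2·4 + 3 ↦ 2·5 + 3|_5 = 13 ⇒ 12
(1) 12|_5 = 2·5 + 2 ↦ 2·6 + 2|_6 = 14 ⇒ 13
(2) 13|_6 = 2·6 + 1 ↦ 2·7 + 1|_7 = 15 ⇒ 14
(3) 14|_7 = 2·7 ↦ 2·8|_8 = 16 ⇒ 15
(4) 15|_8 = 8 + 7 ↦ 9 + 7|_9 = 16 ⇒ 15
(5) 15|_9 = 9 + 6 ↦ 10 + 6|_10 = 16 ⇒ 15
(6) 15|_10 = 10 + 5 ↦ 11 + 5|_11 = 16 ⇒ 15

11 + 4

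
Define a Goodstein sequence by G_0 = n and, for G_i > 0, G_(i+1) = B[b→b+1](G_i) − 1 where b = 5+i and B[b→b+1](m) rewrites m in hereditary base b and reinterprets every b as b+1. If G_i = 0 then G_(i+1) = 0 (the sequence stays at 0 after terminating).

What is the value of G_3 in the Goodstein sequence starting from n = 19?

25

(0) 19|_5 = 3·5 + 4 ↦ 3·6 + 4|_6 = 22 ⇒ 21
(1) 21|_6 = 3·6 + 3 ↦ 3·7 + 3|_7 = 24 ⇒ 23
(2) 23|_7 = 3·7 + 2 ↦ 3·8 + 2|_8 = 26 ⇒ 25
(3) 25|_8 = 3·8 + 1 ↦ 3·9 + 1|_9 = 28 ⇒ 27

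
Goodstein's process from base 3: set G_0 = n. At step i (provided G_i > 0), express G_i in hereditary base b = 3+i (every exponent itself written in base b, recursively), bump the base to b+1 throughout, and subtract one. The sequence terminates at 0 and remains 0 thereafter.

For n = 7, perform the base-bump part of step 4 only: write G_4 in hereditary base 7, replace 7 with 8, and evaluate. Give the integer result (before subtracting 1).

i=0: 7 = 2·3 + 1 (b=3); 3→4: 2·4 + 1 = 9; 9−1 = 8
i=1: 8 = 2·4 (b=4); 4→5: 2·5 = 10; 10−1 = 9
i=2: 9 = 5 + 4 (b=5); 5→6: 6 + 4 = 10; 10−1 = 9
i=3: 9 = 6 + 3 (b=6); 6→7: 7 + 3 = 10; 10−1 = 9

10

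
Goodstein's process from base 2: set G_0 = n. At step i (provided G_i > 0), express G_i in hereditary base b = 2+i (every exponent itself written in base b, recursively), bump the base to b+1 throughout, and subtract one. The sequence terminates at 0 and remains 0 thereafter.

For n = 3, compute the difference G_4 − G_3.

3 —HB2→ 2 + 1 —bump→ 3 + 1 = 4 —(−1)→ 3
3 —HB3→ 3 —bump→ 4 = 4 —(−1)→ 3
3 —HB4→ 3 —bump→ 3 = 3 —(−1)→ 2
2 —HB5→ 2 —bump→ 2 = 2 —(−1)→ 1

-1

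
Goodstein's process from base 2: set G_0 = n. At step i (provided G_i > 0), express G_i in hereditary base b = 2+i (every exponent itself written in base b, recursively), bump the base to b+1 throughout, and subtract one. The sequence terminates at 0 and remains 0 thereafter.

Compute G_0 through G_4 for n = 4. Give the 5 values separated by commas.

4, 26, 41, 60, 83

G_0 = 4. HB_2(4) = 2^2. Bump = 27. G_1 = 26.
G_1 = 26. HB_3(26) = 2·3^2 + 2·3 + 2. Bump = 42. G_2 = 41.
G_2 = 41. HB_4(41) = 2·4^2 + 2·4 + 1. Bump = 61. G_3 = 60.
G_3 = 60. HB_5(60) = 2·5^2 + 2·5. Bump = 84. G_4 = 83.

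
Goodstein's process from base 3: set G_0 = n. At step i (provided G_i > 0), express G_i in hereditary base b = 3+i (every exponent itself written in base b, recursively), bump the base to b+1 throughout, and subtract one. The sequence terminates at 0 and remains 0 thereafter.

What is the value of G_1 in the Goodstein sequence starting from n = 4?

4

[0] 4 ≡ 3 + 1 (base 3). Lift 4: 5. −1: 4.
[1] 4 ≡ 4 (base 4). Lift 5: 5. −1: 4.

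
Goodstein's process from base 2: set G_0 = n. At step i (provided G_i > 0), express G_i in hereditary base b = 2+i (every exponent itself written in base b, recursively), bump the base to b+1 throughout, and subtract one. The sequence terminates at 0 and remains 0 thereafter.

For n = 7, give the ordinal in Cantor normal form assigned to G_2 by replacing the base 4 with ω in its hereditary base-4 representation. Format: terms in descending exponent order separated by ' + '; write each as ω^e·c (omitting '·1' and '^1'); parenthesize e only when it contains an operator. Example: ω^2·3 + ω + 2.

ω^ω + 3

i=0: 7 = 2^2 + 2 + 1 (b=2); 2→3: 3^3 + 3 + 1 = 31; 31−1 = 30
i=1: 30 = 3^3 + 3 (b=3); 3→4: 4^4 + 4 = 260; 260−1 = 259
i=2: 259 = 4^4 + 3 (b=4); 4→5: 5^5 + 3 = 3128; 3128−1 = 3127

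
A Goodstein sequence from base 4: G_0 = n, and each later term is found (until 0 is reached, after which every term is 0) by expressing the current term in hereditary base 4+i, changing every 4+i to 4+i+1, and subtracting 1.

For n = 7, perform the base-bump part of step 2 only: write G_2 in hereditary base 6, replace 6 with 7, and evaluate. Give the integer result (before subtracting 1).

8

(0) 7|_4 = 4 + 3 ↦ 5 + 3|_5 = 8 ⇒ 7
(1) 7|_5 = 5 + 2 ↦ 6 + 2|_6 = 8 ⇒ 7
(2) 7|_6 = 6 + 1 ↦ 7 + 1|_7 = 8 ⇒ 7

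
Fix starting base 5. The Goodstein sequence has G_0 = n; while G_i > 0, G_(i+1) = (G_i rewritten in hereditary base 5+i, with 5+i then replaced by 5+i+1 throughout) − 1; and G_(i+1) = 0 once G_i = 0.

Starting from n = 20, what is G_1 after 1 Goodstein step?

23

base 5: 20 = 4·5; at 6: 4·6 = 24; next = 23
base 6: 23 = 3·6 + 5; at 7: 3·7 + 5 = 26; next = 25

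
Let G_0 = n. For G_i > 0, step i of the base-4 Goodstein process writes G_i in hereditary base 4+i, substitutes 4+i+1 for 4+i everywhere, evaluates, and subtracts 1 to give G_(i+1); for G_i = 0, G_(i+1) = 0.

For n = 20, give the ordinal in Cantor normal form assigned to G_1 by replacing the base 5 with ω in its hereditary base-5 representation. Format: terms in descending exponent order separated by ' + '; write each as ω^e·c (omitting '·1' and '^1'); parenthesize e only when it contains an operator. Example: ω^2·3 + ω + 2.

base 4: 20 = 4^2 + 4; at 5: 5^2 + 5 = 30; next = 29
base 5: 29 = 5^2 + 4; at 6: 6^2 + 4 = 40; next = 39

ω^2 + 4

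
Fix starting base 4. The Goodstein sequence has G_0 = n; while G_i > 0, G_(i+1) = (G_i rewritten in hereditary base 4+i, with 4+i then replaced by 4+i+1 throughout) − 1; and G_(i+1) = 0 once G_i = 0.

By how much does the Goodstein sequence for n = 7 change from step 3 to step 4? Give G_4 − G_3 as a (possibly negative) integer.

0

[0] 7 ≡ 4 + 3 (base 4). Lift 5: 8. −1: 7.
[1] 7 ≡ 5 + 2 (base 5). Lift 6: 8. −1: 7.
[2] 7 ≡ 6 + 1 (base 6). Lift 7: 8. −1: 7.
[3] 7 ≡ 7 (base 7). Lift 8: 8. −1: 7.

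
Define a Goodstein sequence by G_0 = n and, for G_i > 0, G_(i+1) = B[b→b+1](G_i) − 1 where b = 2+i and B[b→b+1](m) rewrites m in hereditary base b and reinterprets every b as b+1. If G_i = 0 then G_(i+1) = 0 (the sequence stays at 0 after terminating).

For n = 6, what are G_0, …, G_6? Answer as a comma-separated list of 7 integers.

6, 29, 257, 3125, 46655, 98039, 187243

G_0 = 6. HB_2(6) = 2^2 + 2. Bump = 30. G_1 = 29.
G_1 = 29. HB_3(29) = 3^3 + 2. Bump = 258. G_2 = 257.
G_2 = 257. HB_4(257) = 4^4 + 1. Bump = 3126. G_3 = 3125.
G_3 = 3125. HB_5(3125) = 5^5. Bump = 46656. G_4 = 46655.
G_4 = 46655. HB_6(46655) = 5·6^5 + 5·6^4 + 5·6^3 + 5·6^2 + 5·6 + 5. Bump = 98040. G_5 = 98039.
G_5 = 98039. HB_7(98039) = 5·7^5 + 5·7^4 + 5·7^3 + 5·7^2 + 5·7 + 4. Bump = 187244. G_6 = 187243.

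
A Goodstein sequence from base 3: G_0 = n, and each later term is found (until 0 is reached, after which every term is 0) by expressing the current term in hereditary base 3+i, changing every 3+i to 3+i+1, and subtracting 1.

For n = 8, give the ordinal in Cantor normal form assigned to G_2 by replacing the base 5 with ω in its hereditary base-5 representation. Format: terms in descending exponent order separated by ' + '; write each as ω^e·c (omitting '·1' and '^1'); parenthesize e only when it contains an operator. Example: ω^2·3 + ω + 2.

base 3: 8 = 2·3 + 2; at 4: 2·4 + 2 = 10; next = 9
base 4: 9 = 2·4 + 1; at 5: 2·5 + 1 = 11; next = 10
base 5: 10 = 2·5; at 6: 2·6 = 12; next = 11

ω·2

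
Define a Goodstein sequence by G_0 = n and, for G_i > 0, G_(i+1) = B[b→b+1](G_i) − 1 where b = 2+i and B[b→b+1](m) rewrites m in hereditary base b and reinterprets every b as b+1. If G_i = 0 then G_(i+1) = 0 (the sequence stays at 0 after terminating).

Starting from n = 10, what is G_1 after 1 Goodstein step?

83

10 —HB2→ 2^(2 + 1) + 2 —bump→ 3^(3 + 1) + 3 = 84 —(−1)→ 83
83 —HB3→ 3^(3 + 1) + 2 —bump→ 4^(4 + 1) + 2 = 1026 —(−1)→ 1025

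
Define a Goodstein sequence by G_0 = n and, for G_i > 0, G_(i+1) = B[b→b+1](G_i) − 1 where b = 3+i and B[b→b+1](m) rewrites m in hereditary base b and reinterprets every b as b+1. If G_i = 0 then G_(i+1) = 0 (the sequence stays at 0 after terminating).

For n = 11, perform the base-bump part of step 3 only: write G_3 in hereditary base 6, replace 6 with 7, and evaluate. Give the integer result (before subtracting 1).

[0] 11 ≡ 3^2 + 2 (base 3). Lift 4: 18. −1: 17.
[1] 17 ≡ 4^2 + 1 (base 4). Lift 5: 26. −1: 25.
[2] 25 ≡ 5^2 (base 5). Lift 6: 36. −1: 35.

40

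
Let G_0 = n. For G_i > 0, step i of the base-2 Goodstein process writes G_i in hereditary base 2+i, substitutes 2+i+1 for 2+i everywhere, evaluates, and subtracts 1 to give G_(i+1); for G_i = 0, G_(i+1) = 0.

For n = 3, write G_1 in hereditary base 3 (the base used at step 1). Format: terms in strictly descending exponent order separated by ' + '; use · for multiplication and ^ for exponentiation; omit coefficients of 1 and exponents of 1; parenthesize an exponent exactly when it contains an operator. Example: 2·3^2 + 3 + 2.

3

base 2: 3 = 2 + 1; at 3: 3 + 1 = 4; next = 3
base 3: 3 = 3; at 4: 4 = 4; next = 3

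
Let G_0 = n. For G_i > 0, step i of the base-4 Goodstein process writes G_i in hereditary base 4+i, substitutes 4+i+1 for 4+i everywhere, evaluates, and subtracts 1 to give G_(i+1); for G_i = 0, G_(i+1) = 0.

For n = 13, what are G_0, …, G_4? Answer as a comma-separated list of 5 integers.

13, 15, 17, 18, 19

G_0 = 13. HB_4(13) = 3·4 + 1. Bump = 16. G_1 = 15.
G_1 = 15. HB_5(15) = 3·5. Bump = 18. G_2 = 17.
G_2 = 17. HB_6(17) = 2·6 + 5. Bump = 19. G_3 = 18.
G_3 = 18. HB_7(18) = 2·7 + 4. Bump = 20. G_4 = 19.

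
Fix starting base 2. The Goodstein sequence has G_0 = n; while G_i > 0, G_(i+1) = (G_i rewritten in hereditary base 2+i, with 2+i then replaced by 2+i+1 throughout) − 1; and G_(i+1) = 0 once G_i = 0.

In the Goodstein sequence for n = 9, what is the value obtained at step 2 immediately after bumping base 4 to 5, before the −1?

9843

9 —HB2→ 2^(2 + 1) + 1 —bump→ 3^(3 + 1) + 1 = 82 —(−1)→ 81
81 —HB3→ 3^(3 + 1) —bump→ 4^(4 + 1) = 1024 —(−1)→ 1023
1023 —HB4→ 3·4^4 + 3·4^3 + 3·4^2 + 3·4 + 3 —bump→ 3·5^5 + 3·5^3 + 3·5^2 + 3·5 + 3 = 9843 —(−1)→ 9842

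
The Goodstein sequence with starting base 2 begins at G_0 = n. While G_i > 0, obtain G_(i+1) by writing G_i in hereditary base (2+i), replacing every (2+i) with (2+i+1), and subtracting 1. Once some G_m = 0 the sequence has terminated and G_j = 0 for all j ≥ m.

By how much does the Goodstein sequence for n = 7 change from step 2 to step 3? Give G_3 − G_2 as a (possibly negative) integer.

i=0: 7 = 2^2 + 2 + 1 (b=2); 2→3: 3^3 + 3 + 1 = 31; 31−1 = 30
i=1: 30 = 3^3 + 3 (b=3); 3→4: 4^4 + 4 = 260; 260−1 = 259
i=2: 259 = 4^4 + 3 (b=4); 4→5: 5^5 + 3 = 3128; 3128−1 = 3127

2868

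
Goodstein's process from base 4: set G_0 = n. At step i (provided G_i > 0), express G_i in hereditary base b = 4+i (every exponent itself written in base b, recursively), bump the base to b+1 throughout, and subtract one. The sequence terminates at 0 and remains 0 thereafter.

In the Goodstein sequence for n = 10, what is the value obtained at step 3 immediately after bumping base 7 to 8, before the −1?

(0) 10|_4 = 2·4 + 2 ↦ 2·5 + 2|_5 = 12 ⇒ 11
(1) 11|_5 = 2·5 + 1 ↦ 2·6 + 1|_6 = 13 ⇒ 12
(2) 12|_6 = 2·6 ↦ 2·7|_7 = 14 ⇒ 13

14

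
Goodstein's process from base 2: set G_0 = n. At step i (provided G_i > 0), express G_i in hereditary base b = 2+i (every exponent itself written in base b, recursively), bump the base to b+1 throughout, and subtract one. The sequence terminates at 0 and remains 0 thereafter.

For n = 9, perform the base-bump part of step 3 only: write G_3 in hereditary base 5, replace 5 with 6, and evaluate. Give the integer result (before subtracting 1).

step 0: 9 = 2^(2 + 1) + 1; sub 3 for 2: 3^(3 + 1) + 1; = 82; G_1 = 82−1 = 81
step 1: 81 = 3^(3 + 1); sub 4 for 3: 4^(4 + 1); = 1024; G_2 = 1024−1 = 1023
step 2: 1023 = 3·4^4 + 3·4^3 + 3·4^2 + 3·4 + 3; sub 5 for 4: 3·5^5 + 3·5^3 + 3·5^2 + 3·5 + 3; = 9843; G_3 = 9843−1 = 9842
step 3: 9842 = 3·5^5 + 3·5^3 + 3·5^2 + 3·5 + 2; sub 6 for 5: 3·6^6 + 3·6^3 + 3·6^2 + 3·6 + 2; = 140744; G_4 = 140744−1 = 140743

140744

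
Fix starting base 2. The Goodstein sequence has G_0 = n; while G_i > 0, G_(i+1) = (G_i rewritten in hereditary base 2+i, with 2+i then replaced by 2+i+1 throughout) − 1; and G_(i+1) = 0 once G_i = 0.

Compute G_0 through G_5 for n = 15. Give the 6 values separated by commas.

15, 111, 1283, 18752, 326593, 6588344

base 2: 15 = 2^(2 + 1) + 2^2 + 2 + 1; at 3: 3^(3 + 1) + 3^3 + 3 + 1 = 112; next = 111
base 3: 111 = 3^(3 + 1) + 3^3 + 3; at 4: 4^(4 + 1) + 4^4 + 4 = 1284; next = 1283
base 4: 1283 = 4^(4 + 1) + 4^4 + 3; at 5: 5^(5 + 1) + 5^5 + 3 = 18753; next = 18752
base 5: 18752 = 5^(5 + 1) + 5^5 + 2; at 6: 6^(6 + 1) + 6^6 + 2 = 326594; next = 326593
base 6: 326593 = 6^(6 + 1) + 6^6 + 1; at 7: 7^(7 + 1) + 7^7 + 1 = 6588345; next = 6588344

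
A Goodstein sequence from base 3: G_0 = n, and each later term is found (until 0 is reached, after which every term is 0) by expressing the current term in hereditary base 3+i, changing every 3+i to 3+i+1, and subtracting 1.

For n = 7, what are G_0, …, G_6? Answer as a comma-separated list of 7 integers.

7, 8, 9, 9, 9, 9, 9

7 —HB3→ 2·3 + 1 —bump→ 2·4 + 1 = 9 —(−1)→ 8
8 —HB4→ 2·4 —bump→ 2·5 = 10 —(−1)→ 9
9 —HB5→ 5 + 4 —bump→ 6 + 4 = 10 —(−1)→ 9
9 —HB6→ 6 + 3 —bump→ 7 + 3 = 10 —(−1)→ 9
9 —HB7→ 7 + 2 —bump→ 8 + 2 = 10 —(−1)→ 9
9 —HB8→ 8 + 1 —bump→ 9 + 1 = 10 —(−1)→ 9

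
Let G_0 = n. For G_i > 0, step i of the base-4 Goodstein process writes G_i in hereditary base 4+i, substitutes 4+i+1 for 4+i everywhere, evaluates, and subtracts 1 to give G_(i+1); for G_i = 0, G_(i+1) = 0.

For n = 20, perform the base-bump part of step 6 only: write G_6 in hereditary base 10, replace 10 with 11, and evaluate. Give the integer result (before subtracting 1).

base 4: 20 = 4^2 + 4; at 5: 5^2 + 5 = 30; next = 29
base 5: 29 = 5^2 + 4; at 6: 6^2 + 4 = 40; next = 39
base 6: 39 = 6^2 + 3; at 7: 7^2 + 3 = 52; next = 51
base 7: 51 = 7^2 + 2; at 8: 8^2 + 2 = 66; next = 65
base 8: 65 = 8^2 + 1; at 9: 9^2 + 1 = 82; next = 81
base 9: 81 = 9^2; at 10: 10^2 = 100; next = 99

108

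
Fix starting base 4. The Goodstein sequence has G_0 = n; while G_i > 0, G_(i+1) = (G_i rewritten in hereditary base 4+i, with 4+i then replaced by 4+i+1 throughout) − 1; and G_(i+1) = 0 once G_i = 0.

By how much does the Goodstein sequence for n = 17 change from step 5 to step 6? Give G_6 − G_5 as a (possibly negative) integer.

i=0: 17 = 4^2 + 1 (b=4); 4→5: 5^2 + 1 = 26; 26−1 = 25
i=1: 25 = 5^2 (b=5); 5→6: 6^2 = 36; 36−1 = 35
i=2: 35 = 5·6 + 5 (b=6); 6→7: 5·7 + 5 = 40; 40−1 = 39
i=3: 39 = 5·7 + 4 (b=7); 7→8: 5·8 + 4 = 44; 44−1 = 43
i=4: 43 = 5·8 + 3 (b=8); 8→9: 5·9 + 3 = 48; 48−1 = 47
i=5: 47 = 5·9 + 2 (b=9); 9→10: 5·10 + 2 = 52; 52−1 = 51

4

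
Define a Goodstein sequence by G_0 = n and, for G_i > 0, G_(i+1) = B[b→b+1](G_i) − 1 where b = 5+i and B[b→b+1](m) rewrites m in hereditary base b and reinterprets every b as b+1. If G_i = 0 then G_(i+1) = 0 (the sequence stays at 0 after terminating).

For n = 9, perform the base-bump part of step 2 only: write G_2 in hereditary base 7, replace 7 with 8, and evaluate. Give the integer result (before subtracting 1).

(0) 9|_5 = 5 + 4 ↦ 6 + 4|_6 = 10 ⇒ 9
(1) 9|_6 = 6 + 3 ↦ 7 + 3|_7 = 10 ⇒ 9
(2) 9|_7 = 7 + 2 ↦ 8 + 2|_8 = 10 ⇒ 9

10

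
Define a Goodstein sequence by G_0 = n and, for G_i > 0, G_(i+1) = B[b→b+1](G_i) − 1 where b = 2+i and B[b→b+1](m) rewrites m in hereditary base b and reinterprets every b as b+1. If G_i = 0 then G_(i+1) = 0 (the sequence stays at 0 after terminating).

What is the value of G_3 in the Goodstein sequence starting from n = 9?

[0] 9 ≡ 2^(2 + 1) + 1 (base 2). Lift 3: 82. −1: 81.
[1] 81 ≡ 3^(3 + 1) (base 3). Lift 4: 1024. −1: 1023.
[2] 1023 ≡ 3·4^4 + 3·4^3 + 3·4^2 + 3·4 + 3 (base 4). Lift 5: 9843. −1: 9842.

9842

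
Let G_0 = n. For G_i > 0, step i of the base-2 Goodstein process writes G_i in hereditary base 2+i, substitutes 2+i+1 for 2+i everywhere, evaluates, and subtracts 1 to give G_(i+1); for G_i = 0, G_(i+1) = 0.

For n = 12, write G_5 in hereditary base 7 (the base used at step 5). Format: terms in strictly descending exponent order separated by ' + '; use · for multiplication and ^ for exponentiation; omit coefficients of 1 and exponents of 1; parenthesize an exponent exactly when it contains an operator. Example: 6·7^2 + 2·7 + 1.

7^(7 + 1) + 2·7^2 + 7 + 4

[0] 12 ≡ 2^(2 + 1) + 2^2 (base 2). Lift 3: 108. −1: 107.
[1] 107 ≡ 3^(3 + 1) + 2·3^2 + 2·3 + 2 (base 3). Lift 4: 1066. −1: 1065.
[2] 1065 ≡ 4^(4 + 1) + 2·4^2 + 2·4 + 1 (base 4). Lift 5: 15686. −1: 15685.
[3] 15685 ≡ 5^(5 + 1) + 2·5^2 + 2·5 (base 5). Lift 6: 280020. −1: 280019.
[4] 280019 ≡ 6^(6 + 1) + 2·6^2 + 6 + 5 (base 6). Lift 7: 5764911. −1: 5764910.
[5] 5764910 ≡ 7^(7 + 1) + 2·7^2 + 7 + 4 (base 7). Lift 8: 134217868. −1: 134217867.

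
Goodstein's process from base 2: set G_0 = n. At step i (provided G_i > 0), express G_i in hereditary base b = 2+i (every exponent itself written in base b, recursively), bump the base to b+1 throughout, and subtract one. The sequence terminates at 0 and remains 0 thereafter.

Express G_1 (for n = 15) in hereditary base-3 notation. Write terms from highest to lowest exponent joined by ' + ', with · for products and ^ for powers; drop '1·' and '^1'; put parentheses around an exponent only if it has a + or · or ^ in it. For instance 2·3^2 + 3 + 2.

[0] 15 ≡ 2^(2 + 1) + 2^2 + 2 + 1 (base 2). Lift 3: 112. −1: 111.
[1] 111 ≡ 3^(3 + 1) + 3^3 + 3 (base 3). Lift 4: 1284. −1: 1283.

3^(3 + 1) + 3^3 + 3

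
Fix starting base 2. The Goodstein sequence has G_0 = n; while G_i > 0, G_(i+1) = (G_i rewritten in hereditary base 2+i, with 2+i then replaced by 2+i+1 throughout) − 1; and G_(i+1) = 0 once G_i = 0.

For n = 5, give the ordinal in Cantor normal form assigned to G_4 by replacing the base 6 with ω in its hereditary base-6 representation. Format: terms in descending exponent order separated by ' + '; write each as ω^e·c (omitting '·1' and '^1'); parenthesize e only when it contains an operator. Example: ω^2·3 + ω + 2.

ω^3·3 + ω^2·3 + ω·3 + 1

G_0=5  [base 2] 2^2 + 1  →[2↦3]→  3^3 + 1 = 28  −1 ⇒ G_1=27
G_1=27  [base 3] 3^3  →[3↦4]→  4^4 = 256  −1 ⇒ G_2=255
G_2=255  [base 4] 3·4^3 + 3·4^2 + 3·4 + 3  →[4↦5]→  3·5^3 + 3·5^2 + 3·5 + 3 = 468  −1 ⇒ G_3=467
G_3=467  [base 5] 3·5^3 + 3·5^2 + 3·5 + 2  →[5↦6]→  3·6^3 + 3·6^2 + 3·6 + 2 = 776  −1 ⇒ G_4=775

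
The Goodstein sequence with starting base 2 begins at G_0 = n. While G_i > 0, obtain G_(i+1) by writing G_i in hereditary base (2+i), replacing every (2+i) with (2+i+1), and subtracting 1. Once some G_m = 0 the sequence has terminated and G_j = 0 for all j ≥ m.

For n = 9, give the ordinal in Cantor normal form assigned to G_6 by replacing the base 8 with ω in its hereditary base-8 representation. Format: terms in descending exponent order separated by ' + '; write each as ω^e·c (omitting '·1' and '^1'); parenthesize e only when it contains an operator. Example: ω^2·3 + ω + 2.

9 —HB2→ 2^(2 + 1) + 1 —bump→ 3^(3 + 1) + 1 = 82 —(−1)→ 81
81 —HB3→ 3^(3 + 1) —bump→ 4^(4 + 1) = 1024 —(−1)→ 1023
1023 —HB4→ 3·4^4 + 3·4^3 + 3·4^2 + 3·4 + 3 —bump→ 3·5^5 + 3·5^3 + 3·5^2 + 3·5 + 3 = 9843 —(−1)→ 9842
9842 —HB5→ 3·5^5 + 3·5^3 + 3·5^2 + 3·5 + 2 —bump→ 3·6^6 + 3·6^3 + 3·6^2 + 3·6 + 2 = 140744 —(−1)→ 140743
140743 —HB6→ 3·6^6 + 3·6^3 + 3·6^2 + 3·6 + 1 —bump→ 3·7^7 + 3·7^3 + 3·7^2 + 3·7 + 1 = 2471827 —(−1)→ 2471826
2471826 —HB7→ 3·7^7 + 3·7^3 + 3·7^2 + 3·7 —bump→ 3·8^8 + 3·8^3 + 3·8^2 + 3·8 = 50333400 —(−1)→ 50333399
50333399 —HB8→ 3·8^8 + 3·8^3 + 3·8^2 + 2·8 + 7 —bump→ 3·9^9 + 3·9^3 + 3·9^2 + 2·9 + 7 = 1162263922 —(−1)→ 1162263921

ω^ω·3 + ω^3·3 + ω^2·3 + ω·2 + 7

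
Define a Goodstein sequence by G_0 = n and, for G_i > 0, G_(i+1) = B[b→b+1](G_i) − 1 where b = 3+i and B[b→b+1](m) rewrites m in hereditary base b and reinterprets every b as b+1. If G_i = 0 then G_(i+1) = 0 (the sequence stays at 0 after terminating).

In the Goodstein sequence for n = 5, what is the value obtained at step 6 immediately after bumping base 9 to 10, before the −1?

i=0: 5 = 3 + 2 (b=3); 3→4: 4 + 2 = 6; 6−1 = 5
i=1: 5 = 4 + 1 (b=4); 4→5: 5 + 1 = 6; 6−1 = 5
i=2: 5 = 5 (b=5); 5→6: 6 = 6; 6−1 = 5
i=3: 5 = 5 (b=6); 6→7: 5 = 5; 5−1 = 4
i=4: 4 = 4 (b=7); 7→8: 4 = 4; 4−1 = 3
i=5: 3 = 3 (b=8); 8→9: 3 = 3; 3−1 = 2
i=6: 2 = 2 (b=9); 9→10: 2 = 2; 2−1 = 1

2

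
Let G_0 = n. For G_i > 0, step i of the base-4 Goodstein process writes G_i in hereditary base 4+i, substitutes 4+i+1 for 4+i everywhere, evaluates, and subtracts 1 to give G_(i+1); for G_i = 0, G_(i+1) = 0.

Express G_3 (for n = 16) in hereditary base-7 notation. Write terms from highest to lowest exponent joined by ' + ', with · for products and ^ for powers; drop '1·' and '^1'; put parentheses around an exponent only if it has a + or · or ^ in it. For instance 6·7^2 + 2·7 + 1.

G_0=16  [base 4] 4^2  →[4↦5]→  5^2 = 25  −1 ⇒ G_1=24
G_1=24  [base 5] 4·5 + 4  →[5↦6]→  4·6 + 4 = 28  −1 ⇒ G_2=27
G_2=27  [base 6] 4·6 + 3  →[6↦7]→  4·7 + 3 = 31  −1 ⇒ G_3=30
G_3=30  [base 7] 4·7 + 2  →[7↦8]→  4·8 + 2 = 34  −1 ⇒ G_4=33

4·7 + 2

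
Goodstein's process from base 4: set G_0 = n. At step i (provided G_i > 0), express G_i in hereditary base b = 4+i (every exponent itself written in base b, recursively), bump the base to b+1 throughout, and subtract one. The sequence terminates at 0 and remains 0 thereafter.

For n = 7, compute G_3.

(0) 7|_4 = 4 + 3 ↦ 5 + 3|_5 = 8 ⇒ 7
(1) 7|_5 = 5 + 2 ↦ 6 + 2|_6 = 8 ⇒ 7
(2) 7|_6 = 6 + 1 ↦ 7 + 1|_7 = 8 ⇒ 7
(3) 7|_7 = 7 ↦ 8|_8 = 8 ⇒ 7

7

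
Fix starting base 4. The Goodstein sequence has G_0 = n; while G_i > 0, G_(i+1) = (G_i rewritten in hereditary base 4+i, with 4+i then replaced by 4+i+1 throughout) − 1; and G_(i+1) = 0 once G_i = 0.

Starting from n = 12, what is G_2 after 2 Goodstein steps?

15

i=0: 12 = 3·4 (b=4); 4→5: 3·5 = 15; 15−1 = 14
i=1: 14 = 2·5 + 4 (b=5); 5→6: 2·6 + 4 = 16; 16−1 = 15
i=2: 15 = 2·6 + 3 (b=6); 6→7: 2·7 + 3 = 17; 17−1 = 16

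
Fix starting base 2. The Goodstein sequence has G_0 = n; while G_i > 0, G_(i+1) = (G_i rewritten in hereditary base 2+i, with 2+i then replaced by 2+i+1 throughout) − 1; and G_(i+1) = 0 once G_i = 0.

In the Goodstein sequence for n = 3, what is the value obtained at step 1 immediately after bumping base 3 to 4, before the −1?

G_0=3  [base 2] 2 + 1  →[2↦3]→  3 + 1 = 4  −1 ⇒ G_1=3
G_1=3  [base 3] 3  →[3↦4]→  4 = 4  −1 ⇒ G_2=3

4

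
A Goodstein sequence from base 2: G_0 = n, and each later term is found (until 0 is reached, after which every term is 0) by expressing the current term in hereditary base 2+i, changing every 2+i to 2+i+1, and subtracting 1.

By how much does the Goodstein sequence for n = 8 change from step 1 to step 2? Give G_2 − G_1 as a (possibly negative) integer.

G_0 = 8. HB_2(8) = 2^(2 + 1). Bump = 81. G_1 = 80.
G_1 = 80. HB_3(80) = 2·3^3 + 2·3^2 + 2·3 + 2. Bump = 554. G_2 = 553.

473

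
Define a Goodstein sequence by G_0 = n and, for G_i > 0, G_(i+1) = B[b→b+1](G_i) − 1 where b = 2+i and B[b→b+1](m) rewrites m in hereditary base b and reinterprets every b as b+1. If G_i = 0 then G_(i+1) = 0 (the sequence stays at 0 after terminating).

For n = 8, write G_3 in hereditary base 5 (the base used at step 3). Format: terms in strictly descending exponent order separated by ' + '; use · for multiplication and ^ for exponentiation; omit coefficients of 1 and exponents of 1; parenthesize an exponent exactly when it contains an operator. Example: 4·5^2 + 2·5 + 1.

2·5^5 + 2·5^2 + 2·5

i=0: 8 = 2^(2 + 1) (b=2); 2→3: 3^(3 + 1) = 81; 81−1 = 80
i=1: 80 = 2·3^3 + 2·3^2 + 2·3 + 2 (b=3); 3→4: 2·4^4 + 2·4^2 + 2·4 + 2 = 554; 554−1 = 553
i=2: 553 = 2·4^4 + 2·4^2 + 2·4 + 1 (b=4); 4→5: 2·5^5 + 2·5^2 + 2·5 + 1 = 6311; 6311−1 = 6310
i=3: 6310 = 2·5^5 + 2·5^2 + 2·5 (b=5); 5→6: 2·6^6 + 2·6^2 + 2·6 = 93396; 93396−1 = 93395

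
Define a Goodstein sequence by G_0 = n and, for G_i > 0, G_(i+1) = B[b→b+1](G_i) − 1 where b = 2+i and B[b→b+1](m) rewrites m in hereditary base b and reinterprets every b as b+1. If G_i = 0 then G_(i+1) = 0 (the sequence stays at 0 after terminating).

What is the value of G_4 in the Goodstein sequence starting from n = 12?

280019

G_0 = 12. HB_2(12) = 2^(2 + 1) + 2^2. Bump = 108. G_1 = 107.
G_1 = 107. HB_3(107) = 3^(3 + 1) + 2·3^2 + 2·3 + 2. Bump = 1066. G_2 = 1065.
G_2 = 1065. HB_4(1065) = 4^(4 + 1) + 2·4^2 + 2·4 + 1. Bump = 15686. G_3 = 15685.
G_3 = 15685. HB_5(15685) = 5^(5 + 1) + 2·5^2 + 2·5. Bump = 280020. G_4 = 280019.
G_4 = 280019. HB_6(280019) = 6^(6 + 1) + 2·6^2 + 6 + 5. Bump = 5764911. G_5 = 5764910.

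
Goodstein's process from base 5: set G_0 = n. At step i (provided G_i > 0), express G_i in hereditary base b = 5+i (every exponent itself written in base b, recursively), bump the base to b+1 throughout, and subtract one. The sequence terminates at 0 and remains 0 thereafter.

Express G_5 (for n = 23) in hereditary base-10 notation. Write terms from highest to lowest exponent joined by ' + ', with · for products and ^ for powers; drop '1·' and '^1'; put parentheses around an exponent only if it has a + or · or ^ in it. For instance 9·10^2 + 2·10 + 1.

3·10 + 7

G_0=23  [base 5] 4·5 + 3  →[5↦6]→  4·6 + 3 = 27  −1 ⇒ G_1=26
G_1=26  [base 6] 4·6 + 2  →[6↦7]→  4·7 + 2 = 30  −1 ⇒ G_2=29
G_2=29  [base 7] 4·7 + 1  →[7↦8]→  4·8 + 1 = 33  −1 ⇒ G_3=32
G_3=32  [base 8] 4·8  →[8↦9]→  4·9 = 36  −1 ⇒ G_4=35
G_4=35  [base 9] 3·9 + 8  →[9↦10]→  3·10 + 8 = 38  −1 ⇒ G_5=37
G_5=37  [base 10] 3·10 + 7  →[10↦11]→  3·11 + 7 = 40  −1 ⇒ G_6=39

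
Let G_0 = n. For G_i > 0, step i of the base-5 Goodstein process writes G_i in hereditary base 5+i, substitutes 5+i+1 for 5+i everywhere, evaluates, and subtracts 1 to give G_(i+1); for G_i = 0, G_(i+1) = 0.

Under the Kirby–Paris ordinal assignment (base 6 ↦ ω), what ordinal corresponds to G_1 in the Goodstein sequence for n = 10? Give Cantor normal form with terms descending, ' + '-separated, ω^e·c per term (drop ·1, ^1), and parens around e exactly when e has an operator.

ω + 5

step 0: 10 = 2·5; sub 6 for 5: 2·6; = 12; G_1 = 12−1 = 11
step 1: 11 = 6 + 5; sub 7 for 6: 7 + 5; = 12; G_2 = 12−1 = 11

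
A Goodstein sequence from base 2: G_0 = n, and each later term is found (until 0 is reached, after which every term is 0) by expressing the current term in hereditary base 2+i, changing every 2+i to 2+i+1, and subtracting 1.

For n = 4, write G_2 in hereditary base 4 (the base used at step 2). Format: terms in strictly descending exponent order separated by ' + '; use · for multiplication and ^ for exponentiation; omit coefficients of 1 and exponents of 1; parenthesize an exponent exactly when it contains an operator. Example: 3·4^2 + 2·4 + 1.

[0] 4 ≡ 2^2 (base 2). Lift 3: 27. −1: 26.
[1] 26 ≡ 2·3^2 + 2·3 + 2 (base 3). Lift 4: 42. −1: 41.
[2] 41 ≡ 2·4^2 + 2·4 + 1 (base 4). Lift 5: 61. −1: 60.

2·4^2 + 2·4 + 1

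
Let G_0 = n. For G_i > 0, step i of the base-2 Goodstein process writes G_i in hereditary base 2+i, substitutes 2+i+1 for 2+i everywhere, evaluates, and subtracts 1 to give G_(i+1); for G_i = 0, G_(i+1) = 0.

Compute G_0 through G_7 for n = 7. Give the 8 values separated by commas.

7, 30, 259, 3127, 46657, 823543, 16777215, 37665879

G_0=7  [base 2] 2^2 + 2 + 1  →[2↦3]→  3^3 + 3 + 1 = 31  −1 ⇒ G_1=30
G_1=30  [base 3] 3^3 + 3  →[3↦4]→  4^4 + 4 = 260  −1 ⇒ G_2=259
G_2=259  [base 4] 4^4 + 3  →[4↦5]→  5^5 + 3 = 3128  −1 ⇒ G_3=3127
G_3=3127  [base 5] 5^5 + 2  →[5↦6]→  6^6 + 2 = 46658  −1 ⇒ G_4=46657
G_4=46657  [base 6] 6^6 + 1  →[6↦7]→  7^7 + 1 = 823544  −1 ⇒ G_5=823543
G_5=823543  [base 7] 7^7  →[7↦8]→  8^8 = 16777216  −1 ⇒ G_6=16777215
G_6=16777215  [base 8] 7·8^7 + 7·8^6 + 7·8^5 + 7·8^4 + 7·8^3 + 7·8^2 + 7·8 + 7  →[8↦9]→  7·9^7 + 7·9^6 + 7·9^5 + 7·9^4 + 7·9^3 + 7·9^2 + 7·9 + 7 = 37665880  −1 ⇒ G_7=37665879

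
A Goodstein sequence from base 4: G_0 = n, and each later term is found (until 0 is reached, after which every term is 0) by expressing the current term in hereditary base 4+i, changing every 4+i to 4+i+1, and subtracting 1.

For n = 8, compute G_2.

G_0=8  [base 4] 2·4  →[4↦5]→  2·5 = 10  −1 ⇒ G_1=9
G_1=9  [base 5] 5 + 4  →[5↦6]→  6 + 4 = 10  −1 ⇒ G_2=9

9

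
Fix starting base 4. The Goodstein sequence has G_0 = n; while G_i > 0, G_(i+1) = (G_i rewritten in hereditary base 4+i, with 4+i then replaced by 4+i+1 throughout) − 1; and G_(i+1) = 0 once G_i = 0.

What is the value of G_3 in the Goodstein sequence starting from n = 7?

G_0 = 7. HB_4(7) = 4 + 3. Bump = 8. G_1 = 7.
G_1 = 7. HB_5(7) = 5 + 2. Bump = 8. G_2 = 7.
G_2 = 7. HB_6(7) = 6 + 1. Bump = 8. G_3 = 7.
G_3 = 7. HB_7(7) = 7. Bump = 8. G_4 = 7.

7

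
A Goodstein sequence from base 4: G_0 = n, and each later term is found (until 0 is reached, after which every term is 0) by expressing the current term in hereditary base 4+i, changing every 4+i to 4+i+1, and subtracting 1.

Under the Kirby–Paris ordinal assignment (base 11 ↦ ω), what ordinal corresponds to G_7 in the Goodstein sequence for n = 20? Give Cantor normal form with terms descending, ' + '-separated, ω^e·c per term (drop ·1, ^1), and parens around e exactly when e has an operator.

(0) 20|_4 = 4^2 + 4 ↦ 5^2 + 5|_5 = 30 ⇒ 29
(1) 29|_5 = 5^2 + 4 ↦ 6^2 + 4|_6 = 40 ⇒ 39
(2) 39|_6 = 6^2 + 3 ↦ 7^2 + 3|_7 = 52 ⇒ 51
(3) 51|_7 = 7^2 + 2 ↦ 8^2 + 2|_8 = 66 ⇒ 65
(4) 65|_8 = 8^2 + 1 ↦ 9^2 + 1|_9 = 82 ⇒ 81
(5) 81|_9 = 9^2 ↦ 10^2|_10 = 100 ⇒ 99
(6) 99|_10 = 9·10 + 9 ↦ 9·11 + 9|_11 = 108 ⇒ 107
(7) 107|_11 = 9·11 + 8 ↦ 9·12 + 8|_12 = 116 ⇒ 115

ω·9 + 8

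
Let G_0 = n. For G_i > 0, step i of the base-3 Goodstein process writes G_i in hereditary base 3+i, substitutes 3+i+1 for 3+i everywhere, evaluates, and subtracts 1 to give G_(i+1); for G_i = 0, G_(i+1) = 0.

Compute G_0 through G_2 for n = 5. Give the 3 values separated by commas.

5, 5, 5

G_0 = 5. HB_3(5) = 3 + 2. Bump = 6. G_1 = 5.
G_1 = 5. HB_4(5) = 4 + 1. Bump = 6. G_2 = 5.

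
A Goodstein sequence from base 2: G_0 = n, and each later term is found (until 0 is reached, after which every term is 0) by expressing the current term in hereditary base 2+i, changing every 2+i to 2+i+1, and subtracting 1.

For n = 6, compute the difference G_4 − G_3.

step 0: 6 = 2^2 + 2; sub 3 for 2: 3^3 + 3; = 30; G_1 = 30−1 = 29
step 1: 29 = 3^3 + 2; sub 4 for 3: 4^4 + 2; = 258; G_2 = 258−1 = 257
step 2: 257 = 4^4 + 1; sub 5 for 4: 5^5 + 1; = 3126; G_3 = 3126−1 = 3125
step 3: 3125 = 5^5; sub 6 for 5: 6^6; = 46656; G_4 = 46656−1 = 46655

43530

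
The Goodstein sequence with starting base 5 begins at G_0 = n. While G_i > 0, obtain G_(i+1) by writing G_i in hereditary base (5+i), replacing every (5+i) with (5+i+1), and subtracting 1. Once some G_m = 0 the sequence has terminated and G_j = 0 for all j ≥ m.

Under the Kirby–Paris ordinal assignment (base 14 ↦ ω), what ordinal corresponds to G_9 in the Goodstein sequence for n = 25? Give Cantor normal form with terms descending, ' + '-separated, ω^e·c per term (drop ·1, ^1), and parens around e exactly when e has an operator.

G_0=25  [base 5] 5^2  →[5↦6]→  6^2 = 36  −1 ⇒ G_1=35
G_1=35  [base 6] 5·6 + 5  →[6↦7]→  5·7 + 5 = 40  −1 ⇒ G_2=39
G_2=39  [base 7] 5·7 + 4  →[7↦8]→  5·8 + 4 = 44  −1 ⇒ G_3=43
G_3=43  [base 8] 5·8 + 3  →[8↦9]→  5·9 + 3 = 48  −1 ⇒ G_4=47
G_4=47  [base 9] 5·9 + 2  →[9↦10]→  5·10 + 2 = 52  −1 ⇒ G_5=51
G_5=51  [base 10] 5·10 + 1  →[10↦11]→  5·11 + 1 = 56  −1 ⇒ G_6=55
G_6=55  [base 11] 5·11  →[11↦12]→  5·12 = 60  −1 ⇒ G_7=59
G_7=59  [base 12] 4·12 + 11  →[12↦13]→  4·13 + 11 = 63  −1 ⇒ G_8=62
G_8=62  [base 13] 4·13 + 10  →[13↦14]→  4·14 + 10 = 66  −1 ⇒ G_9=65

ω·4 + 9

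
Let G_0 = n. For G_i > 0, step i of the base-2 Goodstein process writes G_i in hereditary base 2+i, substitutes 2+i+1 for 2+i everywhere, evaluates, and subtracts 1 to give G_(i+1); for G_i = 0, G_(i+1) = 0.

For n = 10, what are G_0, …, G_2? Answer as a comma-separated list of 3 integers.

10, 83, 1025

[0] 10 ≡ 2^(2 + 1) + 2 (base 2). Lift 3: 84. −1: 83.
[1] 83 ≡ 3^(3 + 1) + 2 (base 3). Lift 4: 1026. −1: 1025.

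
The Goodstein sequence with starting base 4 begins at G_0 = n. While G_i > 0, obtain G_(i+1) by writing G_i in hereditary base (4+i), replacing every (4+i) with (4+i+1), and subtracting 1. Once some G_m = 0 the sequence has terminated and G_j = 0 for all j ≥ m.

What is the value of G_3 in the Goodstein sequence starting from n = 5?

4

G_0=5  [base 4] 4 + 1  →[4↦5]→  5 + 1 = 6  −1 ⇒ G_1=5
G_1=5  [base 5] 5  →[5↦6]→  6 = 6  −1 ⇒ G_2=5
G_2=5  [base 6] 5  →[6↦7]→  5 = 5  −1 ⇒ G_3=4
G_3=4  [base 7] 4  →[7↦8]→  4 = 4  −1 ⇒ G_4=3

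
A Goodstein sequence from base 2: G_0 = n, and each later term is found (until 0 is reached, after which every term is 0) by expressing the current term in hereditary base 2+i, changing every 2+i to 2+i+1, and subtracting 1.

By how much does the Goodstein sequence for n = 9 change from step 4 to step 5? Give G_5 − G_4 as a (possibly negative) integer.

2331083

base 2: 9 = 2^(2 + 1) + 1; at 3: 3^(3 + 1) + 1 = 82; next = 81
base 3: 81 = 3^(3 + 1); at 4: 4^(4 + 1) = 1024; next = 1023
base 4: 1023 = 3·4^4 + 3·4^3 + 3·4^2 + 3·4 + 3; at 5: 3·5^5 + 3·5^3 + 3·5^2 + 3·5 + 3 = 9843; next = 9842
base 5: 9842 = 3·5^5 + 3·5^3 + 3·5^2 + 3·5 + 2; at 6: 3·6^6 + 3·6^3 + 3·6^2 + 3·6 + 2 = 140744; next = 140743
base 6: 140743 = 3·6^6 + 3·6^3 + 3·6^2 + 3·6 + 1; at 7: 3·7^7 + 3·7^3 + 3·7^2 + 3·7 + 1 = 2471827; next = 2471826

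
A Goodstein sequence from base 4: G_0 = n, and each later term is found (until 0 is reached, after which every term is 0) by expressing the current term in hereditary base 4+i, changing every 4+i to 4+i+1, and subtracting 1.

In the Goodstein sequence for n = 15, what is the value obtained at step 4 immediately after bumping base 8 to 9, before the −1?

25

i=0: 15 = 3·4 + 3 (b=4); 4→5: 3·5 + 3 = 18; 18−1 = 17
i=1: 17 = 3·5 + 2 (b=5); 5→6: 3·6 + 2 = 20; 20−1 = 19
i=2: 19 = 3·6 + 1 (b=6); 6→7: 3·7 + 1 = 22; 22−1 = 21
i=3: 21 = 3·7 (b=7); 7→8: 3·8 = 24; 24−1 = 23
i=4: 23 = 2·8 + 7 (b=8); 8→9: 2·9 + 7 = 25; 25−1 = 24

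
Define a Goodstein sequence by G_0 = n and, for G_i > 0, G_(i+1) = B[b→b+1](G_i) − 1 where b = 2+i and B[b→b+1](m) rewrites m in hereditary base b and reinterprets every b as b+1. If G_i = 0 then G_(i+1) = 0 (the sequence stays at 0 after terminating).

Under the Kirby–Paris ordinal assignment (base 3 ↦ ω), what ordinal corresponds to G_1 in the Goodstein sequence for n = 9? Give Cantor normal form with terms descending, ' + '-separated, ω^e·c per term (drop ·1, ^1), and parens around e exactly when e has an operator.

ω^(ω + 1)

base 2: 9 = 2^(2 + 1) + 1; at 3: 3^(3 + 1) + 1 = 82; next = 81
base 3: 81 = 3^(3 + 1); at 4: 4^(4 + 1) = 1024; next = 1023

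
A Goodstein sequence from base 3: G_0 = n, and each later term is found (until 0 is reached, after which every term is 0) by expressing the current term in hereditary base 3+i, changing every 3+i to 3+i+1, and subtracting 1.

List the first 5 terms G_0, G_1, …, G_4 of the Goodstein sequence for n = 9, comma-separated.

9 —HB3→ 3^2 —bump→ 4^2 = 16 —(−1)→ 15
15 —HB4→ 3·4 + 3 —bump→ 3·5 + 3 = 18 —(−1)→ 17
17 —HB5→ 3·5 + 2 —bump→ 3·6 + 2 = 20 —(−1)→ 19
19 —HB6→ 3·6 + 1 —bump→ 3·7 + 1 = 22 —(−1)→ 21

9, 15, 17, 19, 21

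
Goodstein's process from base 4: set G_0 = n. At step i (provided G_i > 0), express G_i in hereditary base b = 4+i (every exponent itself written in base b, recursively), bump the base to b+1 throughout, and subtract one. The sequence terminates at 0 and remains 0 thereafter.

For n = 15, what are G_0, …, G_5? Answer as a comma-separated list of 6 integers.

i=0: 15 = 3·4 + 3 (b=4); 4→5: 3·5 + 3 = 18; 18−1 = 17
i=1: 17 = 3·5 + 2 (b=5); 5→6: 3·6 + 2 = 20; 20−1 = 19
i=2: 19 = 3·6 + 1 (b=6); 6→7: 3·7 + 1 = 22; 22−1 = 21
i=3: 21 = 3·7 (b=7); 7→8: 3·8 = 24; 24−1 = 23
i=4: 23 = 2·8 + 7 (b=8); 8→9: 2·9 + 7 = 25; 25−1 = 24

15, 17, 19, 21, 23, 24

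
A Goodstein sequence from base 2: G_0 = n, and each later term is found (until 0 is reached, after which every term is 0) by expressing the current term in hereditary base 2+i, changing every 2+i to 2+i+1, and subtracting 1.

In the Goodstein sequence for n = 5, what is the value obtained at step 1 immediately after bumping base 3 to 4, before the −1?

5 —HB2→ 2^2 + 1 —bump→ 3^3 + 1 = 28 —(−1)→ 27
27 —HB3→ 3^3 —bump→ 4^4 = 256 —(−1)→ 255

256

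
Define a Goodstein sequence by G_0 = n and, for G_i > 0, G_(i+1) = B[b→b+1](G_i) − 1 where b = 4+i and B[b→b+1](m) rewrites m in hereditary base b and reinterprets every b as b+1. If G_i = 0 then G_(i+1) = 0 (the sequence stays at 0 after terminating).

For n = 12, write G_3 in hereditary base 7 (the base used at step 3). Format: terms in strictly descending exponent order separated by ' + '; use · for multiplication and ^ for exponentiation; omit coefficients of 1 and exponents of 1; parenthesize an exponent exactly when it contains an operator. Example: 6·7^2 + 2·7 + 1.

2·7 + 2

12 —HB4→ 3·4 —bump→ 3·5 = 15 —(−1)→ 14
14 —HB5→ 2·5 + 4 —bump→ 2·6 + 4 = 16 —(−1)→ 15
15 —HB6→ 2·6 + 3 —bump→ 2·7 + 3 = 17 —(−1)→ 16
16 —HB7→ 2·7 + 2 —bump→ 2·8 + 2 = 18 —(−1)→ 17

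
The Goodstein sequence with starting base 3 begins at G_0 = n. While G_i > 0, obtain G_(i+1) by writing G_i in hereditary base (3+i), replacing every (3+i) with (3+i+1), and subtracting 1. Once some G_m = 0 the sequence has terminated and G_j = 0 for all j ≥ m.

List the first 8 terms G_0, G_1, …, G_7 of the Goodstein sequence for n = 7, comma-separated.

G_0 = 7. HB_3(7) = 2·3 + 1. Bump = 9. G_1 = 8.
G_1 = 8. HB_4(8) = 2·4. Bump = 10. G_2 = 9.
G_2 = 9. HB_5(9) = 5 + 4. Bump = 10. G_3 = 9.
G_3 = 9. HB_6(9) = 6 + 3. Bump = 10. G_4 = 9.
G_4 = 9. HB_7(9) = 7 + 2. Bump = 10. G_5 = 9.
G_5 = 9. HB_8(9) = 8 + 1. Bump = 10. G_6 = 9.
G_6 = 9. HB_9(9) = 9. Bump = 10. G_7 = 9.

7, 8, 9, 9, 9, 9, 9, 9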